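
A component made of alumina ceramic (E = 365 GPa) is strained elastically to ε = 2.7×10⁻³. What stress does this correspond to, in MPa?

σ = E·ε = 365000 MPa × 2.7×10⁻³ = 986 MPa.

986 MPa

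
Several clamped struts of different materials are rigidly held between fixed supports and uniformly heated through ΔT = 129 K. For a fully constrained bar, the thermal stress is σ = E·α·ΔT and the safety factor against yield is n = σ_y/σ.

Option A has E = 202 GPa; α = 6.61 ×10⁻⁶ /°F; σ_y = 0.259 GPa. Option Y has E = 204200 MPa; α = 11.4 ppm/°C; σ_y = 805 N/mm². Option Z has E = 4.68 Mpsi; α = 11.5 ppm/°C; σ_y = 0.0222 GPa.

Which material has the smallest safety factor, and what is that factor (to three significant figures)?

With everything in SI (GPa, ×10⁻⁶/K, MPa):
  option A: E = 202.0, α = 11.9, σ_y = 259.0 → σ = 310 MPa, n = 0.835
  option Y: E = 204.2, α = 11.4, σ_y = 805.0 → σ = 300 MPa, n = 2.68
  option Z: E = 32.27, α = 11.5, σ_y = 22.20 → σ = 47.9 MPa, n = 0.464
The minimum is option Z at n = 0.464.

option Z, n = 0.464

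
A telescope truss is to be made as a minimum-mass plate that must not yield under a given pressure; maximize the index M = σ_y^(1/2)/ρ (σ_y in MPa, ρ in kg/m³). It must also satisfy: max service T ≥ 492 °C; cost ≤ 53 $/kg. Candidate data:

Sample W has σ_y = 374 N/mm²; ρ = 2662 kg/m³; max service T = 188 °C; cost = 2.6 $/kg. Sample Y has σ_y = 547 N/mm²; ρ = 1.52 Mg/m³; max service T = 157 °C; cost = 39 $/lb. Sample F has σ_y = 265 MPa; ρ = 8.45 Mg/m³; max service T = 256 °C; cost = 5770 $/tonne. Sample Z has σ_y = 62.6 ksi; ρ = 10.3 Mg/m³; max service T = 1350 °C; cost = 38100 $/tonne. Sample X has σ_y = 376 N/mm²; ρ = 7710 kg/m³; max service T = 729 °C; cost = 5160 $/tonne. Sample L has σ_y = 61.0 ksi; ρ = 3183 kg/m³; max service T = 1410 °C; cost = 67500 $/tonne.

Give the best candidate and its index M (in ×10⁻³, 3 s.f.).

Screen on constraints: max service T ≥ 492 °C; cost ≤ 53 $/kg. Survivors: sample Z, sample X.
After converting to SI:
  sample Z: σ_y = 431.6 MPa, ρ = 10300 kg/m³
  sample X: σ_y = 376.0 MPa, ρ = 7710 kg/m³
  sample X: M = 2.52×10⁻³
  sample Z: M = 2.02×10⁻³
Highest index: sample X.

sample X, M = 2.52×10⁻³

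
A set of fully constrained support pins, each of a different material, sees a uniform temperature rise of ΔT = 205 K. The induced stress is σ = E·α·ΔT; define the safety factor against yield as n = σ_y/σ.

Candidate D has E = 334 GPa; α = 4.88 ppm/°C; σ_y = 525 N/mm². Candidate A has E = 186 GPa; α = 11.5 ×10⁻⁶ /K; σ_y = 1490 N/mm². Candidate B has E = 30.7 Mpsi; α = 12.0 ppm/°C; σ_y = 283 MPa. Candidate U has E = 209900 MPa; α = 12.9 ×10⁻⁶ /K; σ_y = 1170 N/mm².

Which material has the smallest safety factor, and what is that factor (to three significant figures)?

In consistent units (E in GPa, α in ×10⁻⁶/K, σ_y in MPa):
  candidate D: E = 334.0, α = 4.88, σ_y = 525.0 → σ = 334 MPa, n = 1.57
  candidate A: E = 186.0, α = 11.5, σ_y = 1490 → σ = 438 MPa, n = 3.40
  candidate B: E = 211.7, α = 12.0, σ_y = 283.0 → σ = 521 MPa, n = 0.543
  candidate U: E = 209.9, α = 12.9, σ_y = 1170 → σ = 555 MPa, n = 2.11
Smallest n: candidate B with n = 0.543.

candidate B, n = 0.543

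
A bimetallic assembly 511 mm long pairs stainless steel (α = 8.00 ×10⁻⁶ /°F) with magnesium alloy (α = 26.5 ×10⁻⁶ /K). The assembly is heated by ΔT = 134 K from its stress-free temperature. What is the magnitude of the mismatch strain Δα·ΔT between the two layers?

stainless steel: α = 8.00×10⁻⁶/°F × 9/5 = 14.4×10⁻⁶/K.
Δα = |14.4 − 26.5|×10⁻⁶/K = 12.1×10⁻⁶/K.
Mismatch strain = Δα·ΔT = 12.1×10⁻⁶ × 134.0 = 1.62×10⁻³.

1.62×10⁻³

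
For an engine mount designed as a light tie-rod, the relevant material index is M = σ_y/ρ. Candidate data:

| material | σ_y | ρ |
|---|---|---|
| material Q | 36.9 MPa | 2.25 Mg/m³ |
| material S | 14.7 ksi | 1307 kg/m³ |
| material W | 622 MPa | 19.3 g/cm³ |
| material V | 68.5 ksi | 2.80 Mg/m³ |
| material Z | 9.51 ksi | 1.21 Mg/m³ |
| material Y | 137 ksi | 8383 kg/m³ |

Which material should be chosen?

After converting to SI:
  material Q: σ_y = 36.90 MPa, ρ = 2250 kg/m³
  material S: σ_y = 101.4 MPa, ρ = 1307 kg/m³
  material W: σ_y = 622.0 MPa, ρ = 19300 kg/m³
  material V: σ_y = 472.3 MPa, ρ = 2800 kg/m³
  material Z: σ_y = 65.57 MPa, ρ = 1210 kg/m³
  material Y: σ_y = 944.6 MPa, ρ = 8383 kg/m³
  material V: M = 169 kN·m/kg
  material Y: M = 113 kN·m/kg
  material S: M = 77.5 kN·m/kg
  material Z: M = 54.2 kN·m/kg
  material W: M = 32.2 kN·m/kg
  material Q: M = 16.4 kN·m/kg
The maximum is for material V.

material V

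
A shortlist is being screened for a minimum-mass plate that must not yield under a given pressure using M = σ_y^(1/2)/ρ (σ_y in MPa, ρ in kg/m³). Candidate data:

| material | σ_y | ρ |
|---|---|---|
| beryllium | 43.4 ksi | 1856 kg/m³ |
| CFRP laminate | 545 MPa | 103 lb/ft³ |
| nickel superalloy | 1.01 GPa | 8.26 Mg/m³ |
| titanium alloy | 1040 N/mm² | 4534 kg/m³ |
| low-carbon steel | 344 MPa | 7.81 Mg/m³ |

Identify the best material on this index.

CFRP laminate

Convert each candidate to consistent units, then evaluate M:
  beryllium: σ_y = 299.2 MPa, ρ = 1856 kg/m³
  CFRP laminate: σ_y = 545.0 MPa, ρ = 1650 kg/m³
  nickel superalloy: σ_y = 1010 MPa, ρ = 8260 kg/m³
  titanium alloy: σ_y = 1040 MPa, ρ = 4534 kg/m³
  low-carbon steel: σ_y = 344.0 MPa, ρ = 7810 kg/m³
  CFRP laminate: M = 14.1×10⁻³
  beryllium: M = 9.32×10⁻³
  titanium alloy: M = 7.11×10⁻³
  nickel superalloy: M = 3.85×10⁻³
  low-carbon steel: M = 2.37×10⁻³
The maximum is for CFRP laminate.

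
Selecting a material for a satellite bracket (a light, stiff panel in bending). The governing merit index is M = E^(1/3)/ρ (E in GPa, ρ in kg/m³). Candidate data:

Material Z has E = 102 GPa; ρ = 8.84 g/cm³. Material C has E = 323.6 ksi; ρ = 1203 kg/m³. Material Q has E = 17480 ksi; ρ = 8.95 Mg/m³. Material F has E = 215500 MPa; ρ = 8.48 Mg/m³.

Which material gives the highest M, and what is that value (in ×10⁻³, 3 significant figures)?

material C, M = 1.09×10⁻³

In SI units:
  material Z: E = 102.0 GPa, ρ = 8840 kg/m³
  material C: E = 2.231 GPa, ρ = 1203 kg/m³
  material Q: E = 120.5 GPa, ρ = 8950 kg/m³
  material F: E = 215.5 GPa, ρ = 8480 kg/m³
  material C: M = 1.09×10⁻³
  material F: M = 0.707×10⁻³
  material Q: M = 0.552×10⁻³
  material Z: M = 0.529×10⁻³
Material C ranks first.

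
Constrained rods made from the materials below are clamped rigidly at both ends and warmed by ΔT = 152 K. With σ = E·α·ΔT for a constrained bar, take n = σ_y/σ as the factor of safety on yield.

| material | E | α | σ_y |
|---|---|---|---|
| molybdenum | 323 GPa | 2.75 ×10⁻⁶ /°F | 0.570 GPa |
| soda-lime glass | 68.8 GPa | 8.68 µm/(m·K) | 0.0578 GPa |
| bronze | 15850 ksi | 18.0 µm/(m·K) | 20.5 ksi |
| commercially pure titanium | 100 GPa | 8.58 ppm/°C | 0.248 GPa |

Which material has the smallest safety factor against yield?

bronze

Converting E to GPa, α to ×10⁻⁶/K, σ_y to MPa, then σ and n for each:
  molybdenum: E = 323.0, α = 4.95, σ_y = 570.0 → σ = 243 MPa, n = 2.35
  soda-lime glass: E = 68.80, α = 8.68, σ_y = 57.80 → σ = 90.8 MPa, n = 0.637
  bronze: E = 109.3, α = 18.0, σ_y = 141.3 → σ = 299 MPa, n = 0.473
  commercially pure titanium: E = 100.0, α = 8.58, σ_y = 248.0 → σ = 130 MPa, n = 1.90
Smallest n: bronze with n = 0.473.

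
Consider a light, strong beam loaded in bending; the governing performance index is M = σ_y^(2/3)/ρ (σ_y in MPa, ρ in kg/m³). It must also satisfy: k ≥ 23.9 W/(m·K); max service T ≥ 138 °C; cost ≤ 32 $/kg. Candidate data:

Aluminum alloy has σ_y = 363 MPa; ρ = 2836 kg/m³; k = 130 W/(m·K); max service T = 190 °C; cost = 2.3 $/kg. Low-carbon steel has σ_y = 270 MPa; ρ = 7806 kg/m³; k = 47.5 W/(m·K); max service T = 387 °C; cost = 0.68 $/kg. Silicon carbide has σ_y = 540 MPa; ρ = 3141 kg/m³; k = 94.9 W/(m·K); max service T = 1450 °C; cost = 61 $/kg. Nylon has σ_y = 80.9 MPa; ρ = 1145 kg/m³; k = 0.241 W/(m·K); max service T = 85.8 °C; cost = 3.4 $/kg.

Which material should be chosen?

Screen on constraints: k ≥ 23.9 W/(m·K); max service T ≥ 138 °C; cost ≤ 32 $/kg. Survivors: aluminum alloy, low-carbon steel.
Per-candidate index values:
  aluminum alloy: M = 17.9×10⁻³
  low-carbon steel: M = 5.35×10⁻³
Highest index: aluminum alloy.

aluminum alloy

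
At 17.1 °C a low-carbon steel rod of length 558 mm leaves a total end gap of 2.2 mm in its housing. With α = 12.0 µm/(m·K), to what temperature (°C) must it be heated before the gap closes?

346 °C

α·L₀·ΔT = 2.2 mm ⇒ ΔT = 2.2 / (12.0×10⁻⁶ × 558.0) = 328.6 K.
T = 17.1 + 328.6 = 345.7 °C.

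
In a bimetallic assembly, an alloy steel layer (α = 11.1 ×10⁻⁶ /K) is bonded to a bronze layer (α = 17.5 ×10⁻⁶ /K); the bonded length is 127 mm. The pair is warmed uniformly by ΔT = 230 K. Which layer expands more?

α(alloy steel) = 11.1×10⁻⁶/K vs α(bronze) = 17.5×10⁻⁶/K.
Higher α expands more for the same ΔT: bronze.

bronze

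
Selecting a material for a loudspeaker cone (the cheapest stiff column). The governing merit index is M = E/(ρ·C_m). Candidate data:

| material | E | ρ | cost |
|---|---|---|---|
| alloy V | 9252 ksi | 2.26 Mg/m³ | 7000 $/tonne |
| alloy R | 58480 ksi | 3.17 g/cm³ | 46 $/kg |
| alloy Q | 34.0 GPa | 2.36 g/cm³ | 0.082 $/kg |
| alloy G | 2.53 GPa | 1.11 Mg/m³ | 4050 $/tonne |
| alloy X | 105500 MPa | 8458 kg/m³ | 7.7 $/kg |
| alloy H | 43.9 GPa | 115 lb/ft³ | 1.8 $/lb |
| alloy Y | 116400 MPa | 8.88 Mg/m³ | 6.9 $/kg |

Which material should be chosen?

alloy Q

Convert each candidate to consistent units, then evaluate M:
  alloy V: E = 63.79 GPa, ρ = 2260 kg/m³, cost = 7.000 $/kg
  alloy R: E = 403.2 GPa, ρ = 3170 kg/m³, cost = 46.00 $/kg
  alloy Q: E = 34.00 GPa, ρ = 2360 kg/m³, cost = 0.08200 $/kg
  alloy G: E = 2.530 GPa, ρ = 1110 kg/m³, cost = 4.050 $/kg
  alloy X: E = 105.5 GPa, ρ = 8458 kg/m³, cost = 7.700 $/kg
  alloy H: E = 43.90 GPa, ρ = 1842 kg/m³, cost = 3.968 $/kg
  alloy Y: E = 116.4 GPa, ρ = 8880 kg/m³, cost = 6.900 $/kg
  alloy Q: M = 176 MN·m per $
  alloy H: M = 6.01 MN·m per $
  alloy V: M = 4.03 MN·m per $
  alloy R: M = 2.77 MN·m per $
  alloy Y: M = 1.90 MN·m per $
  alloy X: M = 1.62 MN·m per $
  alloy G: M = 0.563 MN·m per $
Alloy Q ranks first.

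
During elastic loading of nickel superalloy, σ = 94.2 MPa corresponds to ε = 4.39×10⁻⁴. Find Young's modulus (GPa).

215 GPa

E = σ/ε = 94.2 MPa / 4.39×10⁻⁴ = 214600 MPa = 215 GPa.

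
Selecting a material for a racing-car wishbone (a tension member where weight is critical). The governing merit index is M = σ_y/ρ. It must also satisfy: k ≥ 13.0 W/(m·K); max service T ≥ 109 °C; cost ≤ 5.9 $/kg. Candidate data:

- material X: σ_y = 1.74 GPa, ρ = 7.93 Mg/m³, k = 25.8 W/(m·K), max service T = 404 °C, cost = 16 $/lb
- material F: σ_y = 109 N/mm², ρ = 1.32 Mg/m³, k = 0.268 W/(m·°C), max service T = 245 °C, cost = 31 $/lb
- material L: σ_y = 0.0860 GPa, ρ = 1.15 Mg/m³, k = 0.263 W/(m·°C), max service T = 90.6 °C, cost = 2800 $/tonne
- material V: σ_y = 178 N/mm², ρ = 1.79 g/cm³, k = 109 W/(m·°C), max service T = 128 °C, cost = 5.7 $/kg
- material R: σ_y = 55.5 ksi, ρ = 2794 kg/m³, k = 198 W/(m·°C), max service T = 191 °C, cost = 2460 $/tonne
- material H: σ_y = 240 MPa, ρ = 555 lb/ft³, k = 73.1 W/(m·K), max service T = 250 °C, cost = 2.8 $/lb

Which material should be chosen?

material R

Screen on constraints: k ≥ 13.0 W/(m·K); max service T ≥ 109 °C; cost ≤ 5.9 $/kg. Survivors: material V, material R.
In SI units:
  material V: σ_y = 178.0 MPa, ρ = 1790 kg/m³
  material R: σ_y = 382.7 MPa, ρ = 2794 kg/m³
  material R: M = 137 kN·m/kg
  material V: M = 99.4 kN·m/kg
Highest index: material R.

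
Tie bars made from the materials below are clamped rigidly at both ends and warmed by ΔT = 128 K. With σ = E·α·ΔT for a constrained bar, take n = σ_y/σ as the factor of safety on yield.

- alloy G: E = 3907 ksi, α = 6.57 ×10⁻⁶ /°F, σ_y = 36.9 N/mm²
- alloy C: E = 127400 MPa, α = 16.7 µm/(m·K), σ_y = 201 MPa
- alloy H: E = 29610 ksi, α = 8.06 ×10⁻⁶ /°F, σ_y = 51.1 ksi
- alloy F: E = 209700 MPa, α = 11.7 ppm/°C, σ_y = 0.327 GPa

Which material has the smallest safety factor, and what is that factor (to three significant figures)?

With everything in SI (GPa, ×10⁻⁶/K, MPa):
  alloy G: E = 26.94, α = 11.8, σ_y = 36.90 → σ = 40.8 MPa, n = 0.905
  alloy C: E = 127.4, α = 16.7, σ_y = 201.0 → σ = 272 MPa, n = 0.738
  alloy H: E = 204.2, α = 14.5, σ_y = 352.3 → σ = 379 MPa, n = 0.929
  alloy F: E = 209.7, α = 11.7, σ_y = 327.0 → σ = 314 MPa, n = 1.04
The minimum is alloy C at n = 0.738.

alloy C, n = 0.738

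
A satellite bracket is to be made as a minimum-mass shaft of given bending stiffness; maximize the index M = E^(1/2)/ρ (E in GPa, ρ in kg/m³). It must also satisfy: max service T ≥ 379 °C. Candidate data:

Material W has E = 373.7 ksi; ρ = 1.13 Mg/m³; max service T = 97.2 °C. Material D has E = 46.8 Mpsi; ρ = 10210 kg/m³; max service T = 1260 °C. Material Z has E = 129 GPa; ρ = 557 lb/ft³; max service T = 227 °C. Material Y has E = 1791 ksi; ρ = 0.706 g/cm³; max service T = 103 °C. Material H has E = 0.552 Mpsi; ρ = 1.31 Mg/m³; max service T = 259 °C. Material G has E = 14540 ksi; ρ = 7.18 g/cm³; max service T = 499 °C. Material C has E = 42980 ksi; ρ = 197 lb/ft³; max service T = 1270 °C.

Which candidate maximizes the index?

Screen on constraints: max service T ≥ 379 °C. Survivors: material D, material G, material C.
Normalizing units and computing the index:
  material D: E = 322.7 GPa, ρ = 10210 kg/m³
  material G: E = 100.2 GPa, ρ = 7180 kg/m³
  material C: E = 296.3 GPa, ρ = 3156 kg/m³
  material C: M = 5.46×10⁻³
  material D: M = 1.76×10⁻³
  material G: M = 1.39×10⁻³
The maximum is for material C.

material C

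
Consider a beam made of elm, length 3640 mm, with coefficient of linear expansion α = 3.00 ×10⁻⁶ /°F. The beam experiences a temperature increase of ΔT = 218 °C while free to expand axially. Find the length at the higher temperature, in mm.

3644.3 mm

Convert α: 3.00×10⁻⁶/°F × (9/5) = 5.40×10⁻⁶/K.
ΔL = α·L₀·ΔT = 5.40×10⁻⁶ × 3640 mm × 218.0 K = 4.29 mm.
L = L₀ + ΔL = 3640 + 4.29 = 3644.3 mm.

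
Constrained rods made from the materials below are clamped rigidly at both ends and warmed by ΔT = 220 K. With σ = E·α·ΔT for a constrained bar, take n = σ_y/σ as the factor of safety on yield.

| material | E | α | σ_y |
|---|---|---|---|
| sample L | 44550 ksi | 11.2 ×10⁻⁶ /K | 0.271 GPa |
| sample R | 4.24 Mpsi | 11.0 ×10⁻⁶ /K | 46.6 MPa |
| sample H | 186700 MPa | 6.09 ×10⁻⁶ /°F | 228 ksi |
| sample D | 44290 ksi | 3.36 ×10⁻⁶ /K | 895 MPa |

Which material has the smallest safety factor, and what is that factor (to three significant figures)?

sample L, n = 0.358

With everything in SI (GPa, ×10⁻⁶/K, MPa):
  sample L: E = 307.2, α = 11.2, σ_y = 271.0 → σ = 757 MPa, n = 0.358
  sample R: E = 29.23, α = 11.0, σ_y = 46.60 → σ = 70.7 MPa, n = 0.659
  sample H: E = 186.7, α = 11.0, σ_y = 1572 → σ = 450 MPa, n = 3.49
  sample D: E = 305.4, α = 3.36, σ_y = 895.0 → σ = 226 MPa, n = 3.96
The minimum is sample L at n = 0.358.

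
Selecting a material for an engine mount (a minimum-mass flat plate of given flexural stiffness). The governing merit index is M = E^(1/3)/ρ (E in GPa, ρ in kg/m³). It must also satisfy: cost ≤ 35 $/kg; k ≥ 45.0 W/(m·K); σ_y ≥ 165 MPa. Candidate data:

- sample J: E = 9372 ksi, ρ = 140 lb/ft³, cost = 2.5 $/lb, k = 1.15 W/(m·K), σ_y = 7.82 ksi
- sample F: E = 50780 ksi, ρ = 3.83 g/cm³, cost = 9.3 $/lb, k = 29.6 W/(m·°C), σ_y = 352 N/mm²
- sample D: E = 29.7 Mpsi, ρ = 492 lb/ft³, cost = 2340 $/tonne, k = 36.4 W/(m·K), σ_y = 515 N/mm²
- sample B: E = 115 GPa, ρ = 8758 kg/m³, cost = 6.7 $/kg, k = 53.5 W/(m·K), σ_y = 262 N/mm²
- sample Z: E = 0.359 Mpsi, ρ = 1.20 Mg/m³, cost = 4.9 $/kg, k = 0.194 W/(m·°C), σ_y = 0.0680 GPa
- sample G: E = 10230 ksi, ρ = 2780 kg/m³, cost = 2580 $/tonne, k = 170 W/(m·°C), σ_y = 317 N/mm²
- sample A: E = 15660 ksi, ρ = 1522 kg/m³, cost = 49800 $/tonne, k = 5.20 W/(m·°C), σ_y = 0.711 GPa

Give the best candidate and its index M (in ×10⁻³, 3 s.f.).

Screen on constraints: cost ≤ 35 $/kg; k ≥ 45.0 W/(m·K); σ_y ≥ 165 MPa. Survivors: sample B, sample G.
After converting to SI:
  sample B: E = 115.0 GPa, ρ = 8758 kg/m³
  sample G: E = 70.53 GPa, ρ = 2780 kg/m³
  sample G: M = 1.49×10⁻³
  sample B: M = 0.555×10⁻³
Sample G has the largest M.

sample G, M = 1.49×10⁻³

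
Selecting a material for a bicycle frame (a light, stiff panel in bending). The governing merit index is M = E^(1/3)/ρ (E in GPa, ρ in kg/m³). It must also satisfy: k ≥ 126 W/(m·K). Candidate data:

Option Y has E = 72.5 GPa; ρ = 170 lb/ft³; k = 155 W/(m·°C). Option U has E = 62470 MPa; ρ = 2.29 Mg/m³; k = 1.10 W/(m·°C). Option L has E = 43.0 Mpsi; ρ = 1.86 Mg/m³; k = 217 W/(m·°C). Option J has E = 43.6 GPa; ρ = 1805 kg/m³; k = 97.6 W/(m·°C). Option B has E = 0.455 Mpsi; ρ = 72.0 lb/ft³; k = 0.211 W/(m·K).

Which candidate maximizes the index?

option L

Screen on constraints: k ≥ 126 W/(m·K). Survivors: option Y, option L.
Putting every candidate on a common basis:
  option Y: E = 72.50 GPa, ρ = 2723 kg/m³
  option L: E = 296.5 GPa, ρ = 1860 kg/m³
  option L: M = 3.58×10⁻³
  option Y: M = 1.53×10⁻³
The maximum is for option L.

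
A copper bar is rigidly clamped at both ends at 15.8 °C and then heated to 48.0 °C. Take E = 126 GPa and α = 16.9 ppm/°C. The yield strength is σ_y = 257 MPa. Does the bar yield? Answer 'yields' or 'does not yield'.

does not yield

ΔT = 32.20 K. Constrained thermal stress σ = E·α·ΔT = 126.0×10³ MPa × 16.9×10⁻⁶ × 32.20 = 68.6 MPa (compressive).
Compare to σ_y = 257 MPa: σ < σ_y, so it does not yield.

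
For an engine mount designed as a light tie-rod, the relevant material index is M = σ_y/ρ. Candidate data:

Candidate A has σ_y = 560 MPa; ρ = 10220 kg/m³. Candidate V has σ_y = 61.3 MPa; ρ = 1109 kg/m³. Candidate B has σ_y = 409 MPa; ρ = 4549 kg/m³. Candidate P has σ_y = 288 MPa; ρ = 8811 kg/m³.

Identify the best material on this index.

candidate B

Evaluate M for each candidate:
  candidate B: M = 89.9 kN·m/kg
  candidate V: M = 55.3 kN·m/kg
  candidate A: M = 54.8 kN·m/kg
  candidate P: M = 32.7 kN·m/kg
Highest index: candidate B.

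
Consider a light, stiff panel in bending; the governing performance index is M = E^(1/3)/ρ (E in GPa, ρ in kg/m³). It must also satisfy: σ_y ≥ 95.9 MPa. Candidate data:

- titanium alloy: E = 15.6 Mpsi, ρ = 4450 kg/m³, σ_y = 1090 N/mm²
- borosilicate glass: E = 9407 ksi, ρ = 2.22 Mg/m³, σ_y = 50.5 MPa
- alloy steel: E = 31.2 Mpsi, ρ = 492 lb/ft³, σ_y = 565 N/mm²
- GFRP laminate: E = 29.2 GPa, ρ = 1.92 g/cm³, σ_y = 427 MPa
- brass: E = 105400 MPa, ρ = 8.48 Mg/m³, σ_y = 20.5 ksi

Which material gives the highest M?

GFRP laminate

Screen on constraints: σ_y ≥ 95.9 MPa. Survivors: titanium alloy, alloy steel, GFRP laminate, brass.
Convert each candidate to consistent units, then evaluate M:
  titanium alloy: E = 107.6 GPa, ρ = 4450 kg/m³
  alloy steel: E = 215.1 GPa, ρ = 7881 kg/m³
  GFRP laminate: E = 29.20 GPa, ρ = 1920 kg/m³
  brass: E = 105.4 GPa, ρ = 8480 kg/m³
  GFRP laminate: M = 1.60×10⁻³
  titanium alloy: M = 1.07×10⁻³
  alloy steel: M = 0.760×10⁻³
  brass: M = 0.557×10⁻³
The maximum is for GFRP laminate.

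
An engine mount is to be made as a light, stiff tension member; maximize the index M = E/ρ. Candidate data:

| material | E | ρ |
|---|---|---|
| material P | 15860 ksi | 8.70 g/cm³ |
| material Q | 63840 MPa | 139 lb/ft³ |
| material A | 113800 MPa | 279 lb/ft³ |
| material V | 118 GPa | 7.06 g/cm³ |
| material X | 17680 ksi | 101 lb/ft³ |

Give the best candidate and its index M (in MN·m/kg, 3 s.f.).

After converting to SI:
  material P: E = 109.4 GPa, ρ = 8700 kg/m³
  material Q: E = 63.84 GPa, ρ = 2227 kg/m³
  material A: E = 113.8 GPa, ρ = 4469 kg/m³
  material V: E = 118.0 GPa, ρ = 7060 kg/m³
  material X: E = 121.9 GPa, ρ = 1618 kg/m³
  material X: M = 75.3 MN·m/kg
  material Q: M = 28.7 MN·m/kg
  material A: M = 25.5 MN·m/kg
  material V: M = 16.7 MN·m/kg
  material P: M = 12.6 MN·m/kg
The maximum is for material X.

material X, M = 75.3 MN·m/kg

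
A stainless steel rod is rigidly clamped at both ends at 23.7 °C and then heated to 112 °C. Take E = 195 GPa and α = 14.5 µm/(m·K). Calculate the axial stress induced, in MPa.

ΔT = 88.30 K. Constrained thermal stress σ = E·α·ΔT = 195.0×10³ MPa × 14.5×10⁻⁶ × 88.30 = 250 MPa (compressive).

250 MPa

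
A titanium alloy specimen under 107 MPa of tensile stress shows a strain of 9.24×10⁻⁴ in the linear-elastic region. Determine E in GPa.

116 GPa

E = σ/ε = 107 MPa / 9.24×10⁻⁴ = 115800 MPa = 116 GPa.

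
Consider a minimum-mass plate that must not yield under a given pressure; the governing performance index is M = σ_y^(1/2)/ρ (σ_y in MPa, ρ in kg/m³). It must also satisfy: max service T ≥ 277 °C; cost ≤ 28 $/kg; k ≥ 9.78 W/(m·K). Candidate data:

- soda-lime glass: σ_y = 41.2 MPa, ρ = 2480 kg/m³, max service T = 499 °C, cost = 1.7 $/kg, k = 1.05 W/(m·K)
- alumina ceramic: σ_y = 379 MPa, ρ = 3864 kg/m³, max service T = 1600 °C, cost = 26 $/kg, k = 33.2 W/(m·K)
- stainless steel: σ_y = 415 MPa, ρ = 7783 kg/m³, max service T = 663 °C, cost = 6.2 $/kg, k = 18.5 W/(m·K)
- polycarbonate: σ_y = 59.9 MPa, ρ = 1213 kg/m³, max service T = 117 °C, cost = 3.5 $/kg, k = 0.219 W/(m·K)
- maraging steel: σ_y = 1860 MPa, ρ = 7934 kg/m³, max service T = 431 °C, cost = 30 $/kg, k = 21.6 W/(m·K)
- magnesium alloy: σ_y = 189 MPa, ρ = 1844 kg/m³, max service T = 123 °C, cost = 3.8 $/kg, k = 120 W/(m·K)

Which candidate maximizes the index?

Screen on constraints: max service T ≥ 277 °C; cost ≤ 28 $/kg; k ≥ 9.78 W/(m·K). Survivors: alumina ceramic, stainless steel.
Per-candidate index values:
  alumina ceramic: M = 5.04×10⁻³
  stainless steel: M = 2.62×10⁻³
Alumina ceramic ranks first.

alumina ceramic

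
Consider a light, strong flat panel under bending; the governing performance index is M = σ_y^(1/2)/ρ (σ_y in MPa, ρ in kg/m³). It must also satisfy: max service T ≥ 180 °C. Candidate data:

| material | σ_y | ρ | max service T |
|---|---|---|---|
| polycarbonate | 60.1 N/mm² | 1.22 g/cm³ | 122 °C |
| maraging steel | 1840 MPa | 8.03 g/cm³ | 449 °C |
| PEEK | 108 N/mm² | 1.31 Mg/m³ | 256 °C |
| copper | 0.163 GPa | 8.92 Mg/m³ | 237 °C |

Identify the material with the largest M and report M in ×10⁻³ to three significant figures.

Screen on constraints: max service T ≥ 180 °C. Survivors: maraging steel, PEEK, copper.
After converting to SI:
  maraging steel: σ_y = 1840 MPa, ρ = 8030 kg/m³
  PEEK: σ_y = 108.0 MPa, ρ = 1310 kg/m³
  copper: σ_y = 163.0 MPa, ρ = 8920 kg/m³
  PEEK: M = 7.93×10⁻³
  maraging steel: M = 5.34×10⁻³
  copper: M = 1.43×10⁻³
The maximum is for PEEK.

PEEK, M = 7.93×10⁻³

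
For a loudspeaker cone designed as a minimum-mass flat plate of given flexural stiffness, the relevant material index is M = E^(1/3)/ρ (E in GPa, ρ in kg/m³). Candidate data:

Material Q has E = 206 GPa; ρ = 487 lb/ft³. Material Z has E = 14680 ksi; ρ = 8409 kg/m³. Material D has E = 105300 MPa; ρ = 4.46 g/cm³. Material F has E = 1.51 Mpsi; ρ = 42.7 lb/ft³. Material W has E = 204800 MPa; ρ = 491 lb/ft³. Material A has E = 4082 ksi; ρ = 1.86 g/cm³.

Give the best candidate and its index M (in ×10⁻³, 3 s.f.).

Normalizing units and computing the index:
  material Q: E = 206.0 GPa, ρ = 7801 kg/m³
  material Z: E = 101.2 GPa, ρ = 8409 kg/m³
  material D: E = 105.3 GPa, ρ = 4460 kg/m³
  material F: E = 10.41 GPa, ρ = 684.0 kg/m³
  material W: E = 204.8 GPa, ρ = 7865 kg/m³
  material A: E = 28.14 GPa, ρ = 1860 kg/m³
  material F: M = 3.19×10⁻³
  material A: M = 1.64×10⁻³
  material D: M = 1.06×10⁻³
  material Q: M = 0.757×10⁻³
  material W: M = 0.749×10⁻³
  material Z: M = 0.554×10⁻³
Highest index: material F.

material F, M = 3.19×10⁻³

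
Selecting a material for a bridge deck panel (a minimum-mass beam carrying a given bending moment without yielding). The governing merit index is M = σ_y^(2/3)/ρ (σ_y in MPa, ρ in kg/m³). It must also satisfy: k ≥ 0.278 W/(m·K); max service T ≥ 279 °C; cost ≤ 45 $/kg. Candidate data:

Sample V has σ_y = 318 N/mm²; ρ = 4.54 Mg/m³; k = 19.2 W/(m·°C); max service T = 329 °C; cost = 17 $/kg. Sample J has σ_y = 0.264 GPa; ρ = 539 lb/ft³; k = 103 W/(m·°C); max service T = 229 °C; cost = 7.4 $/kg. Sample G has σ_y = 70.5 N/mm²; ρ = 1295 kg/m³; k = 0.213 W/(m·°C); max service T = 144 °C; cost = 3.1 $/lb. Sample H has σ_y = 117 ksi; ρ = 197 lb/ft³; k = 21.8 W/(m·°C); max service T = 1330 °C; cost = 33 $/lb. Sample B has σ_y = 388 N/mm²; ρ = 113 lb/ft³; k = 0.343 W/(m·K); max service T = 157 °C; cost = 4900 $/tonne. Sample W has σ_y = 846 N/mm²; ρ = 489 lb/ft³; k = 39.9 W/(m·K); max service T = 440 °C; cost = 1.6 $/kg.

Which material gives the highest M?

Screen on constraints: k ≥ 0.278 W/(m·K); max service T ≥ 279 °C; cost ≤ 45 $/kg. Survivors: sample V, sample W.
Putting every candidate on a common basis:
  sample V: σ_y = 318.0 MPa, ρ = 4540 kg/m³
  sample W: σ_y = 846.0 MPa, ρ = 7833 kg/m³
  sample W: M = 11.4×10⁻³
  sample V: M = 10.3×10⁻³
The maximum is for sample W.

sample W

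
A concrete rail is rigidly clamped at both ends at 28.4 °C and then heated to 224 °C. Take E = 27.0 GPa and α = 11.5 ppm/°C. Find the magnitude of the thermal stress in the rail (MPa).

ΔT = 195.6 K. Constrained thermal stress σ = E·α·ΔT = 27.00×10³ MPa × 11.5×10⁻⁶ × 195.6 = 60.7 MPa (compressive).

60.7 MPa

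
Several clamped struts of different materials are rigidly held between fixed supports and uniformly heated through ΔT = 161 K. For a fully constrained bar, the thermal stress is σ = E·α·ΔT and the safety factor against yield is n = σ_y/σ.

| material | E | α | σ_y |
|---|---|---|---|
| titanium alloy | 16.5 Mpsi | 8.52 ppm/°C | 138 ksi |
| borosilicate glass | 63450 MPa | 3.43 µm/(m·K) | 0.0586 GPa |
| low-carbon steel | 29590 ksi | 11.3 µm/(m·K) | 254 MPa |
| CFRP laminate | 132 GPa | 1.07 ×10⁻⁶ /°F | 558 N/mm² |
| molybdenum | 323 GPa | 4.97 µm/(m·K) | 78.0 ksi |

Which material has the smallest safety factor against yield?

low-carbon steel

Per material, after unit conversion:
  titanium alloy: E = 113.8, α = 8.52, σ_y = 951.5 → σ = 156 MPa, n = 6.10
  borosilicate glass: E = 63.45, α = 3.43, σ_y = 58.60 → σ = 35.0 MPa, n = 1.67
  low-carbon steel: E = 204.0, α = 11.3, σ_y = 254.0 → σ = 371 MPa, n = 0.684
  CFRP laminate: E = 132.0, α = 1.93, σ_y = 558.0 → σ = 40.9 MPa, n = 13.6
  molybdenum: E = 323.0, α = 4.97, σ_y = 537.8 → σ = 258 MPa, n = 2.08
Smallest n: low-carbon steel with n = 0.684.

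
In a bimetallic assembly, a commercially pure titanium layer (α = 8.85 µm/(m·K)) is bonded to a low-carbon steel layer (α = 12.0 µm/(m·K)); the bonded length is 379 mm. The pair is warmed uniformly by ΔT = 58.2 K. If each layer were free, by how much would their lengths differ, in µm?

Δα = |8.85 − 12.0|×10⁻⁶/K = 3.15×10⁻⁶/K.
ΔL_mismatch = Δα·L·ΔT = 3.15×10⁻⁶ × 379.0 mm × 58.2 K = 69.5 µm.

69.5 µm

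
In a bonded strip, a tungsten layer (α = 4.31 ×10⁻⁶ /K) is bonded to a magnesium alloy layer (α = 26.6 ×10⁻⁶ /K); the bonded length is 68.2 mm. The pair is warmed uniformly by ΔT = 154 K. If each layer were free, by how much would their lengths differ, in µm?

234 µm

Δα = |4.31 − 26.6|×10⁻⁶/K = 22.3×10⁻⁶/K.
ΔL_mismatch = Δα·L·ΔT = 22.3×10⁻⁶ × 68.2 mm × 154.0 K = 234 µm.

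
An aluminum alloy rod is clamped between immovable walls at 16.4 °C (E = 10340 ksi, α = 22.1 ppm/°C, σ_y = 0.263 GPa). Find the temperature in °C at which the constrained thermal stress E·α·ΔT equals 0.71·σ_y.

135 °C

E = 10340 ksi = 71.29 GPa.
σ_y = 0.263 GPa = 263.0 MPa.
E·α·ΔT = 186.7 MPa ⇒ ΔT = 186.7 / (71.29×10³ × 22.1×10⁻⁶) = 118.5 K.
T = 16.4 + 118.5 = 134.9 °C.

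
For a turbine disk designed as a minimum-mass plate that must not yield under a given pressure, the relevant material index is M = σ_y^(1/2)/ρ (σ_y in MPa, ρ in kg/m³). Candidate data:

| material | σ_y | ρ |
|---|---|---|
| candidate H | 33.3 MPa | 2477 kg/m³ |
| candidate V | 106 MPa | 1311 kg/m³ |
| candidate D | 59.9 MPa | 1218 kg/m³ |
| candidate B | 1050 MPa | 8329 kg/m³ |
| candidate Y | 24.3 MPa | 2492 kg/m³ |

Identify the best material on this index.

candidate V

Computing M directly (units already consistent):
  candidate V: M = 7.85×10⁻³
  candidate D: M = 6.35×10⁻³
  candidate B: M = 3.89×10⁻³
  candidate H: M = 2.33×10⁻³
  candidate Y: M = 1.98×10⁻³
The maximum is for candidate V.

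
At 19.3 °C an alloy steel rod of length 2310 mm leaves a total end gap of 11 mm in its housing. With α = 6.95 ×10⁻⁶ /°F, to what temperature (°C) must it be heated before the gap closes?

α = 6.95×10⁻⁶/°F × 9/5 = 12.5×10⁻⁶/K.
α·L₀·ΔT = 11.0 mm ⇒ ΔT = 11.0 / (12.5×10⁻⁶ × 2310.0) = 380.6 K.
T = 19.3 + 380.6 = 399.9 °C.

400 °C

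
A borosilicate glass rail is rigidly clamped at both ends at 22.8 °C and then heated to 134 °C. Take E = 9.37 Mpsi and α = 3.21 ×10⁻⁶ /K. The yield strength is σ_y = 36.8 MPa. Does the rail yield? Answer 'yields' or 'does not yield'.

does not yield

E = 9.37 Mpsi = 64.60 GPa.
ΔT = 111.2 K. Constrained thermal stress σ = E·α·ΔT = 64.60×10³ MPa × 3.21×10⁻⁶ × 111.2 = 23.1 MPa (compressive).
Compare to σ_y = 36.8 MPa: σ < σ_y, so it does not yield.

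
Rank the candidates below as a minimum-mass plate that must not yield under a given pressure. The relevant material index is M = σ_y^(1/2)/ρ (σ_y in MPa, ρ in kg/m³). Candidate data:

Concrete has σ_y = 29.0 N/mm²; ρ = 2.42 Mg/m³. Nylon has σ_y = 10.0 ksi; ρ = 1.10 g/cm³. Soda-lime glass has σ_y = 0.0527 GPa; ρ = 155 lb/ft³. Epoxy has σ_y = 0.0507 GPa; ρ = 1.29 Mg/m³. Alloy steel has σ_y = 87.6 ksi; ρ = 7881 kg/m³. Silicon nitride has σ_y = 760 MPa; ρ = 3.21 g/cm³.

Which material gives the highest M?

After converting to SI:
  concrete: σ_y = 29.00 MPa, ρ = 2420 kg/m³
  nylon: σ_y = 68.95 MPa, ρ = 1100 kg/m³
  soda-lime glass: σ_y = 52.70 MPa, ρ = 2483 kg/m³
  epoxy: σ_y = 50.70 MPa, ρ = 1290 kg/m³
  alloy steel: σ_y = 604.0 MPa, ρ = 7881 kg/m³
  silicon nitride: σ_y = 760.0 MPa, ρ = 3210 kg/m³
  silicon nitride: M = 8.59×10⁻³
  nylon: M = 7.55×10⁻³
  epoxy: M = 5.52×10⁻³
  alloy steel: M = 3.12×10⁻³
  soda-lime glass: M = 2.92×10⁻³
  concrete: M = 2.23×10⁻³
Highest index: silicon nitride.

silicon nitride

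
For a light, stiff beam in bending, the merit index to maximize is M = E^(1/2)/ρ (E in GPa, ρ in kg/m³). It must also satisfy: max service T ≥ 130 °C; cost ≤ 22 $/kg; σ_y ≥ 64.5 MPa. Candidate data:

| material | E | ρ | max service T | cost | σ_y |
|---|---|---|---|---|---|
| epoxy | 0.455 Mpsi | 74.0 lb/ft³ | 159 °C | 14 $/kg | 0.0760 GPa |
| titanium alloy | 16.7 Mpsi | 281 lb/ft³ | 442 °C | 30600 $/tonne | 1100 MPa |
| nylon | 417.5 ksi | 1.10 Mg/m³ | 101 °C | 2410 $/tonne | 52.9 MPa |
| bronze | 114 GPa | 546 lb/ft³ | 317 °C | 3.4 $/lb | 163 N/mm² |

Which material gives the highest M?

Screen on constraints: max service T ≥ 130 °C; cost ≤ 22 $/kg; σ_y ≥ 64.5 MPa. Survivors: epoxy, bronze.
In SI units:
  epoxy: E = 3.137 GPa, ρ = 1185 kg/m³
  bronze: E = 114.0 GPa, ρ = 8746 kg/m³
  epoxy: M = 1.49×10⁻³
  bronze: M = 1.22×10⁻³
Epoxy ranks first.

epoxy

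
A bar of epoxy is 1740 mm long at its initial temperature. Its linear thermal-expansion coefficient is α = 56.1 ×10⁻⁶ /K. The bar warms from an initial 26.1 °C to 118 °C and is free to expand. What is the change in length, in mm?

ΔT = 118 − 26.1 = 91.90 K.
ΔL = α·L₀·ΔT = 56.1×10⁻⁶ × 1740 mm × 91.90 K = 8.97 mm.

8.97 mm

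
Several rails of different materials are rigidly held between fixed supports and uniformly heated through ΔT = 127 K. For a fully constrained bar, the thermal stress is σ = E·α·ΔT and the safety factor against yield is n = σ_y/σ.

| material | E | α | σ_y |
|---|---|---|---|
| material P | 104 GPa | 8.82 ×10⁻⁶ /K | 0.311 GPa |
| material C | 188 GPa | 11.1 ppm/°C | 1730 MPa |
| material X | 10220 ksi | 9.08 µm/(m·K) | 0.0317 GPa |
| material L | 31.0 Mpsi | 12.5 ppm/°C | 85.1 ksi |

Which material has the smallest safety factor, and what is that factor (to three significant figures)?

Per material, after unit conversion:
  material P: E = 104.0, α = 8.82, σ_y = 311.0 → σ = 116 MPa, n = 2.67
  material C: E = 188.0, α = 11.1, σ_y = 1730 → σ = 265 MPa, n = 6.53
  material X: E = 70.46, α = 9.08, σ_y = 31.70 → σ = 81.3 MPa, n = 0.390
  material L: E = 213.7, α = 12.5, σ_y = 586.7 → σ = 339 MPa, n = 1.73
Smallest n: material X with n = 0.390.

material X, n = 0.390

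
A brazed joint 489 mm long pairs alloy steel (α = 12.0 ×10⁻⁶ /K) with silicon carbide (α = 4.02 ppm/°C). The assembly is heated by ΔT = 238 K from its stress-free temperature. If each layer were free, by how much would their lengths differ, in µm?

929 µm

Δα = |12.0 − 4.02|×10⁻⁶/K = 7.98×10⁻⁶/K.
ΔL_mismatch = Δα·L·ΔT = 7.98×10⁻⁶ × 489.0 mm × 238.0 K = 929 µm.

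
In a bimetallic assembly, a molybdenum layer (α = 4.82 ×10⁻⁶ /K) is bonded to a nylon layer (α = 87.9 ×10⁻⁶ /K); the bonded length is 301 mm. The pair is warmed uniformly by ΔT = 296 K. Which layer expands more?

α(molybdenum) = 4.82×10⁻⁶/K vs α(nylon) = 87.9×10⁻⁶/K.
Higher α expands more for the same ΔT: nylon.

nylon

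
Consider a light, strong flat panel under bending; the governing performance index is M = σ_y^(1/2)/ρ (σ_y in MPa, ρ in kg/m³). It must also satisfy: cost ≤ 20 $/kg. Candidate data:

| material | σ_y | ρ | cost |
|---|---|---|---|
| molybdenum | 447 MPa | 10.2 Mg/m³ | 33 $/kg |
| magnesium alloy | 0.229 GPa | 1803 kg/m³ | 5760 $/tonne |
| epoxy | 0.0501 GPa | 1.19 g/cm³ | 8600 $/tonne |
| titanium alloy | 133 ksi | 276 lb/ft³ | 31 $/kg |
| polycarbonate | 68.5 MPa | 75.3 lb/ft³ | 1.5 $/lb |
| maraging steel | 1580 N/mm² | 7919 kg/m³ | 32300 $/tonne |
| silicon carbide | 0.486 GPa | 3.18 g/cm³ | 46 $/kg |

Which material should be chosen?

Screen on constraints: cost ≤ 20 $/kg. Survivors: magnesium alloy, epoxy, polycarbonate.
In SI units:
  magnesium alloy: σ_y = 229.0 MPa, ρ = 1803 kg/m³
  epoxy: σ_y = 50.10 MPa, ρ = 1190 kg/m³
  polycarbonate: σ_y = 68.50 MPa, ρ = 1206 kg/m³
  magnesium alloy: M = 8.39×10⁻³
  polycarbonate: M = 6.86×10⁻³
  epoxy: M = 5.95×10⁻³
Highest index: magnesium alloy.

magnesium alloy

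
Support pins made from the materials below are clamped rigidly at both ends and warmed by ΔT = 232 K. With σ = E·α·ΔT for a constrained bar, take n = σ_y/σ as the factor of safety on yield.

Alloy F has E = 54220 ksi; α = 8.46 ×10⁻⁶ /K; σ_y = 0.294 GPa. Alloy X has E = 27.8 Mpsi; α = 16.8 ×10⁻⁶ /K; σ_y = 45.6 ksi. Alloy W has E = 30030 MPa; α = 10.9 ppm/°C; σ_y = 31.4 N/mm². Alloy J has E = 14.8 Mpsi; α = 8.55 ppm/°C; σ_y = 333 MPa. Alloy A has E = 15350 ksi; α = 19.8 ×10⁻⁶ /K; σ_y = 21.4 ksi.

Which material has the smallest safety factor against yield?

In consistent units (E in GPa, α in ×10⁻⁶/K, σ_y in MPa):
  alloy F: E = 373.8, α = 8.46, σ_y = 294.0 → σ = 734 MPa, n = 0.401
  alloy X: E = 191.7, α = 16.8, σ_y = 314.4 → σ = 747 MPa, n = 0.421
  alloy W: E = 30.03, α = 10.9, σ_y = 31.40 → σ = 75.9 MPa, n = 0.413
  alloy J: E = 102.0, α = 8.55, σ_y = 333.0 → σ = 202 MPa, n = 1.65
  alloy A: E = 105.8, α = 19.8, σ_y = 147.5 → σ = 486 MPa, n = 0.303
Alloy A has the lowest safety factor, n = 0.303.

alloy A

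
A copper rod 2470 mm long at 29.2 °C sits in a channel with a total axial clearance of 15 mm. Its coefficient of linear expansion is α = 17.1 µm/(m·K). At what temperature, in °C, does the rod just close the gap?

384 °C

α·L₀·ΔT = 15.0 mm ⇒ ΔT = 15.0 / (17.1×10⁻⁶ × 2470.0) = 355.1 K.
T = 29.2 + 355.1 = 384.3 °C.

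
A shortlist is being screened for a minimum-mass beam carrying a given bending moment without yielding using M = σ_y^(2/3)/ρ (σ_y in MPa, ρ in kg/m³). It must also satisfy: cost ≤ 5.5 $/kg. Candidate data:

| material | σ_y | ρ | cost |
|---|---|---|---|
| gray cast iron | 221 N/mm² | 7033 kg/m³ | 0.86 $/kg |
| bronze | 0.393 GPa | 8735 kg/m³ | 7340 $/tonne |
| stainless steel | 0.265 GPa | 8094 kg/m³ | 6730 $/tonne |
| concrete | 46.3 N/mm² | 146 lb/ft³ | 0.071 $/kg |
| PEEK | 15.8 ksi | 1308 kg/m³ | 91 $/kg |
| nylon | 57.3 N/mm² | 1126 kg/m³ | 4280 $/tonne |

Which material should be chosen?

nylon

Screen on constraints: cost ≤ 5.5 $/kg. Survivors: gray cast iron, concrete, nylon.
Convert each candidate to consistent units, then evaluate M:
  gray cast iron: σ_y = 221.0 MPa, ρ = 7033 kg/m³
  concrete: σ_y = 46.30 MPa, ρ = 2339 kg/m³
  nylon: σ_y = 57.30 MPa, ρ = 1126 kg/m³
  nylon: M = 13.2×10⁻³
  concrete: M = 5.51×10⁻³
  gray cast iron: M = 5.20×10⁻³
Highest index: nylon.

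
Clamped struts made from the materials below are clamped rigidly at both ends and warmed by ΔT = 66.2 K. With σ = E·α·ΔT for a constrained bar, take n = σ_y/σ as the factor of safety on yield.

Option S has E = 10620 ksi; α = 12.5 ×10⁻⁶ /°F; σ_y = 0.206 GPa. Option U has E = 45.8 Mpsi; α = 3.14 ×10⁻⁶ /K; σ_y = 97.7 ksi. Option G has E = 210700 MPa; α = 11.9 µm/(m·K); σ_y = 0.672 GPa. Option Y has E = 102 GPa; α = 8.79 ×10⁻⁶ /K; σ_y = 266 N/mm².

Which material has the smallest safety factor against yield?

In consistent units (E in GPa, α in ×10⁻⁶/K, σ_y in MPa):
  option S: E = 73.22, α = 22.5, σ_y = 206.0 → σ = 109 MPa, n = 1.89
  option U: E = 315.8, α = 3.14, σ_y = 673.6 → σ = 65.6 MPa, n = 10.3
  option G: E = 210.7, α = 11.9, σ_y = 672.0 → σ = 166 MPa, n = 4.05
  option Y: E = 102.0, α = 8.79, σ_y = 266.0 → σ = 59.4 MPa, n = 4.48
Option S has the lowest safety factor, n = 1.89.

option S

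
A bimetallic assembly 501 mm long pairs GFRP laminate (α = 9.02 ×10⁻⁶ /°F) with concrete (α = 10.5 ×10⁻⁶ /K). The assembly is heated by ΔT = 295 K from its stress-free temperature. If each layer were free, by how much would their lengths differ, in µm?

848 µm

GFRP laminate: α = 9.02×10⁻⁶/°F × 9/5 = 16.2×10⁻⁶/K.
Δα = |16.2 − 10.5|×10⁻⁶/K = 5.74×10⁻⁶/K.
ΔL_mismatch = Δα·L·ΔT = 5.74×10⁻⁶ × 501.0 mm × 295.0 K = 848 µm.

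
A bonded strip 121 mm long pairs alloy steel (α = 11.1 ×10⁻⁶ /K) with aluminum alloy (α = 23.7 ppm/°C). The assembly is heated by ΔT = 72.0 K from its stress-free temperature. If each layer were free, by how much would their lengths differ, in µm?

Δα = |11.1 − 23.7|×10⁻⁶/K = 12.6×10⁻⁶/K.
ΔL_mismatch = Δα·L·ΔT = 12.6×10⁻⁶ × 121.0 mm × 72.0 K = 110 µm.

110 µm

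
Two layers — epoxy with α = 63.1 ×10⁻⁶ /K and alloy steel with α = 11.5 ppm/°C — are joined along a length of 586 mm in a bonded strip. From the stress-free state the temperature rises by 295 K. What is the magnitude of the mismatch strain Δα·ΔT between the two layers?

Δα = |63.1 − 11.5|×10⁻⁶/K = 51.6×10⁻⁶/K.
Mismatch strain = Δα·ΔT = 51.6×10⁻⁶ × 295.0 = 0.0152.

0.0152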